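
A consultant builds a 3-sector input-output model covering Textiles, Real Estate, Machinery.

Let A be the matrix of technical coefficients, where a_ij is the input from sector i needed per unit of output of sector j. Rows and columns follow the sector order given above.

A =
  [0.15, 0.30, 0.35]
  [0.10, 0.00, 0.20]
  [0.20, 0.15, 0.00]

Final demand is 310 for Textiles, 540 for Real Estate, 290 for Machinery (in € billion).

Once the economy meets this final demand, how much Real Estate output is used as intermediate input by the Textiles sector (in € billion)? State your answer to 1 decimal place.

I − A =
  [   0.85    -0.30    -0.35]
  [  -0.10     1.00    -0.20]
  [  -0.20    -0.15     1.00]
Cofactors of I−A, C_ij = (−1)^(i+j)·(minor ij) (rows/columns in the sector order above):
  C_11 = (1.00)(1.00) − (-0.20)(-0.15) = 0.9700
  C_12 = −[(-0.10)(1.00) − (-0.20)(-0.20)] = 0.1400
  C_13 = (-0.10)(-0.15) − (1.00)(-0.20) = 0.2150
  C_21 = −[(-0.30)(1.00) − (-0.35)(-0.15)] = 0.3525
  C_22 = (0.85)(1.00) − (-0.35)(-0.20) = 0.7800
  C_23 = −[(0.85)(-0.15) − (-0.30)(-0.20)] = 0.1875
  C_31 = (-0.30)(-0.20) − (-0.35)(1.00) = 0.4100
  C_32 = −[(0.85)(-0.20) − (-0.35)(-0.10)] = 0.2050
  C_33 = (0.85)(1.00) − (-0.30)(-0.10) = 0.8200
det(I−A) = Σ_j (I−A)_1j·C_1j = (0.85)(0.9700) + (-0.30)(0.1400) + (-0.35)(0.2150) = 0.70725
adj(I−A) = Cᵀ =
  [ 0.9700   0.3525   0.4100]
  [ 0.1400   0.7800   0.2050]
  [ 0.2150   0.1875   0.8200]
(I − A)⁻¹ = adj(I−A) / det(I−A) ≈
  [   1.3715     0.4984     0.5797]
  [   0.1979     1.1029     0.2899]
  [   0.3040     0.2651     1.1594]
First solve x = (I − A)⁻¹ d = adj(I−A)·d / det(I−A); in particular x_T = (0.9700·310 + 0.3525·540 + 0.4100·290) / 0.70725 = 609.95 / 0.70725 ≈ 862.425.
Intermediate flow from R to T: z_RT = a_RT · x_T = 0.10 × 609.95 / 0.70725 = 60.995 / 0.70725 ≈ 86.2.

z_RT = 86.2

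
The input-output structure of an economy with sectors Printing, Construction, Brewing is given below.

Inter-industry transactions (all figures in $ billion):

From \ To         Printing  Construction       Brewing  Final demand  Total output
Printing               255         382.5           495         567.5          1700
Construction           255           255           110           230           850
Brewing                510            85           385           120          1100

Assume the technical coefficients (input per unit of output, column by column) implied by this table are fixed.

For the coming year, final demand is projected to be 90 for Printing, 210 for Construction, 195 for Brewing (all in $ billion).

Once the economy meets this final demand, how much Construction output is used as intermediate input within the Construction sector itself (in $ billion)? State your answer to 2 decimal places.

z_CC = 176.06

Technical coefficients a_ij = z_ij / X_j:
  a_PP = 255/1700 = 0.15, a_CP = 255/1700 = 0.15, a_BP = 510/1700 = 0.30
  a_PC = 382.5/850 = 0.45, a_CC = 255/850 = 0.30, a_BC = 85/850 = 0.10
  a_PB = 495/1100 = 0.45, a_CB = 110/1100 = 0.10, a_BB = 385/1100 = 0.35
I − A =
  [   0.85    -0.45    -0.45]
  [  -0.15     0.70    -0.10]
  [  -0.30    -0.10     0.65]
Cofactors of I−A, C_ij = (−1)^(i+j)·(minor ij) (rows/columns in the sector order above):
  C_11 = (0.70)(0.65) − (-0.10)(-0.10) = 0.4450
  C_12 = −[(-0.15)(0.65) − (-0.10)(-0.30)] = 0.1275
  C_13 = (-0.15)(-0.10) − (0.70)(-0.30) = 0.2250
  C_21 = −[(-0.45)(0.65) − (-0.45)(-0.10)] = 0.3375
  C_22 = (0.85)(0.65) − (-0.45)(-0.30) = 0.4175
  C_23 = −[(0.85)(-0.10) − (-0.45)(-0.30)] = 0.2200
  C_31 = (-0.45)(-0.10) − (-0.45)(0.70) = 0.3600
  C_32 = −[(0.85)(-0.10) − (-0.45)(-0.15)] = 0.1525
  C_33 = (0.85)(0.70) − (-0.45)(-0.15) = 0.5275
det(I−A) = Σ_j (I−A)_1j·C_1j = (0.85)(0.4450) + (-0.45)(0.1275) + (-0.45)(0.2250) = 0.219625
adj(I−A) = Cᵀ =
  [ 0.4450   0.3375   0.3600]
  [ 0.1275   0.4175   0.1525]
  [ 0.2250   0.2200   0.5275]
(I − A)⁻¹ = adj(I−A) / det(I−A) ≈
  [   2.0262     1.5367     1.6392]
  [   0.5805     1.9010     0.6944]
  [   1.0245     1.0017     2.4018]
First solve x = (I − A)⁻¹ d = adj(I−A)·d / det(I−A); in particular x_C = (0.1275·90 + 0.4175·210 + 0.1525·195) / 0.219625 = 128.8875 / 0.219625 ≈ 586.8526.
Intermediate flow from C to C: z_CC = a_CC · x_C = 0.30 × 128.8875 / 0.219625 = 38.66625 / 0.219625 ≈ 176.06.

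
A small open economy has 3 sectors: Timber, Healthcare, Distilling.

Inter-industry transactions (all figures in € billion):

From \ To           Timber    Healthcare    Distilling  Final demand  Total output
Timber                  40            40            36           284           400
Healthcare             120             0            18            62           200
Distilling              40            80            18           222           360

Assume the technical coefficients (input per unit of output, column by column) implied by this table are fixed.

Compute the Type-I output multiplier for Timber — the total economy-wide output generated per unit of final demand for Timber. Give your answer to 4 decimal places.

Technical coefficients a_ij = z_ij / X_j:
  a_11 = 40/400 = 0.10, a_21 = 120/400 = 0.30, a_31 = 40/400 = 0.10
  a_12 = 40/200 = 0.20, a_22 = 0/200 = 0.00, a_32 = 80/200 = 0.40
  a_13 = 36/360 = 0.10, a_23 = 18/360 = 0.05, a_33 = 18/360 = 0.05
I − A =
  [   0.90    -0.20    -0.10]
  [  -0.30     1.00    -0.05]
  [  -0.10    -0.40     0.95]
Cofactors of I−A, C_ij = (−1)^(i+j)·(minor ij) (rows/columns in the sector order above):
  C_11 = (1.00)(0.95) − (-0.05)(-0.40) = 0.9300
  C_12 = −[(-0.30)(0.95) − (-0.05)(-0.10)] = 0.2900
  C_13 = (-0.30)(-0.40) − (1.00)(-0.10) = 0.2200
  C_21 = −[(-0.20)(0.95) − (-0.10)(-0.40)] = 0.2300
  C_22 = (0.90)(0.95) − (-0.10)(-0.10) = 0.8450
  C_23 = −[(0.90)(-0.40) − (-0.20)(-0.10)] = 0.3800
  C_31 = (-0.20)(-0.05) − (-0.10)(1.00) = 0.1100
  C_32 = −[(0.90)(-0.05) − (-0.10)(-0.30)] = 0.0750
  C_33 = (0.90)(1.00) − (-0.20)(-0.30) = 0.8400
det(I−A) = Σ_j (I−A)_1j·C_1j = (0.90)(0.9300) + (-0.20)(0.2900) + (-0.10)(0.2200) = 0.7570
adj(I−A) = Cᵀ =
  [ 0.9300   0.2300   0.1100]
  [ 0.2900   0.8450   0.0750]
  [ 0.2200   0.3800   0.8400]
(I − A)⁻¹ = adj(I−A) / det(I−A) ≈
  [   1.22853     0.30383     0.14531]
  [   0.38309     1.11625     0.09908]
  [   0.29062     0.50198     1.10964]
The output multiplier for sector j is the column-j sum of the Leontief inverse (I − A)⁻¹ = adj(I−A) / det(I−A).
Column 1 of adj(I−A): (0.9300, 0.2900, 0.2200); det(I−A) = 0.7570.
m_1 = (0.9300 + 0.2900 + 0.2200) / 0.7570 = 1.44 / 0.7570 ≈ 1.9022.

m_1 = 1.9022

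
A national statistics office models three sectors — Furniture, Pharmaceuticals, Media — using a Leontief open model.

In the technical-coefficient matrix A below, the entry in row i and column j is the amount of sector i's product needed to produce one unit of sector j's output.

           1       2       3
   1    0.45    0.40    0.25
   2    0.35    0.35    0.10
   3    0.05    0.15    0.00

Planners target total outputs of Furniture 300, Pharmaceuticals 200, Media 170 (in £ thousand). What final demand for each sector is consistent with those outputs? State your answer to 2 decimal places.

d_1 = 42.50, d_2 = 8.00, d_3 = 125.00

I − A =
  [   0.55    -0.40    -0.25]
  [  -0.35     0.65    -0.10]
  [  -0.05    -0.15     1.00]
d = (I − A) x:
  d_1 = (+0.55)·300 + (-0.40)·200 + (-0.25)·170 = 42.50
  d_2 = (-0.35)·300 + (+0.65)·200 + (-0.10)·170 = 8.00
  d_3 = (-0.05)·300 + (-0.15)·200 + (+1.00)·170 = 125.00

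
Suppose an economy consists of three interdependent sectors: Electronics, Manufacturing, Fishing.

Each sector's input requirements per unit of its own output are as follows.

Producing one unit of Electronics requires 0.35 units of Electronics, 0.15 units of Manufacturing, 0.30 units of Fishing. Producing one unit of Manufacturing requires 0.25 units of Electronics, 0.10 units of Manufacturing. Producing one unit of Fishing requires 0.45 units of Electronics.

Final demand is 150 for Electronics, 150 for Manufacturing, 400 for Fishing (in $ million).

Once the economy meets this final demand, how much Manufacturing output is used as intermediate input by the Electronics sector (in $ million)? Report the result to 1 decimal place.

z_21 = 117.8

I − A =
  [   0.65    -0.25    -0.45]
  [  -0.15     0.90     0.00]
  [  -0.30     0.00     1.00]
Cofactors of I−A, C_ij = (−1)^(i+j)·(minor ij) (rows/columns in the sector order above):
  C_11 = (0.90)(1.00) − (0.00)(0.00) = 0.9000
  C_12 = −[(-0.15)(1.00) − (0.00)(-0.30)] = 0.1500
  C_13 = (-0.15)(0.00) − (0.90)(-0.30) = 0.2700
  C_21 = −[(-0.25)(1.00) − (-0.45)(0.00)] = 0.2500
  C_22 = (0.65)(1.00) − (-0.45)(-0.30) = 0.5150
  C_23 = −[(0.65)(0.00) − (-0.25)(-0.30)] = 0.0750
  C_31 = (-0.25)(0.00) − (-0.45)(0.90) = 0.4050
  C_32 = −[(0.65)(0.00) − (-0.45)(-0.15)] = 0.0675
  C_33 = (0.65)(0.90) − (-0.25)(-0.15) = 0.5475
det(I−A) = Σ_j (I−A)_1j·C_1j = (0.65)(0.9000) + (-0.25)(0.1500) + (-0.45)(0.2700) = 0.4260
adj(I−A) = Cᵀ =
  [ 0.9000   0.2500   0.4050]
  [ 0.1500   0.5150   0.0675]
  [ 0.2700   0.0750   0.5475]
(I − A)⁻¹ = adj(I−A) / det(I−A) ≈
  [   2.1127     0.5869     0.9507]
  [   0.3521     1.2089     0.1585]
  [   0.6338     0.1761     1.2852]
First solve x = (I − A)⁻¹ d = adj(I−A)·d / det(I−A); in particular x_1 = (0.9000·150 + 0.2500·150 + 0.4050·400) / 0.4260 = 334.50 / 0.4260 ≈ 785.211.
Intermediate flow from 2 to 1: z_21 = a_21 · x_1 = 0.15 × 334.50 / 0.4260 = 50.175 / 0.4260 ≈ 117.8.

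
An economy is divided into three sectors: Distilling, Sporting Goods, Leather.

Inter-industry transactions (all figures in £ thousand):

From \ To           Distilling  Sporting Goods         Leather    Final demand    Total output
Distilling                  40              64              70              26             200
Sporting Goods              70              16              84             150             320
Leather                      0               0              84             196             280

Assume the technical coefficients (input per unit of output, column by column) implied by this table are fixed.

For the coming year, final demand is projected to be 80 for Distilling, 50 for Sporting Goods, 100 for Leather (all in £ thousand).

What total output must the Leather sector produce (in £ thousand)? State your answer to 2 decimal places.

Technical coefficients a_ij = z_ij / X_j:
  a_11 = 40/200 = 0.20, a_21 = 70/200 = 0.35, a_31 = 0/200 = 0.00
  a_12 = 64/320 = 0.20, a_22 = 16/320 = 0.05, a_32 = 0/320 = 0.00
  a_13 = 70/280 = 0.25, a_23 = 84/280 = 0.30, a_33 = 84/280 = 0.30
I − A =
  [   0.80    -0.20    -0.25]
  [  -0.35     0.95    -0.30]
  [   0.00     0.00     0.70]
Cofactors of I−A, C_ij = (−1)^(i+j)·(minor ij) (rows/columns in the sector order above):
  C_11 = (0.95)(0.70) − (-0.30)(0.00) = 0.6650
  C_12 = −[(-0.35)(0.70) − (-0.30)(0.00)] = 0.2450
  C_13 = (-0.35)(0.00) − (0.95)(0.00) = 0.0000
  C_21 = −[(-0.20)(0.70) − (-0.25)(0.00)] = 0.1400
  C_22 = (0.80)(0.70) − (-0.25)(0.00) = 0.5600
  C_23 = −[(0.80)(0.00) − (-0.20)(0.00)] = 0.0000
  C_31 = (-0.20)(-0.30) − (-0.25)(0.95) = 0.2975
  C_32 = −[(0.80)(-0.30) − (-0.25)(-0.35)] = 0.3275
  C_33 = (0.80)(0.95) − (-0.20)(-0.35) = 0.6900
det(I−A) = Σ_j (I−A)_1j·C_1j = (0.80)(0.6650) + (-0.20)(0.2450) + (-0.25)(0.0000) = 0.4830
adj(I−A) = Cᵀ =
  [ 0.6650   0.1400   0.2975]
  [ 0.2450   0.5600   0.3275]
  [ 0.0000   0.0000   0.6900]
(I − A)⁻¹ = adj(I−A) / det(I−A) ≈
  [   1.3768     0.2899     0.6159]
  [   0.5072     1.1594     0.6781]
  [   0.0000     0.0000     1.4286]
x = (I − A)⁻¹ d = adj(I−A)·d / det(I−A), with det(I−A) = 0.4830:
  x_1 = (0.6650·80 + 0.1400·50 + 0.2975·100) / 0.4830 = 89.95 / 0.4830 ≈ 186.23
  x_2 = (0.2450·80 + 0.5600·50 + 0.3275·100) / 0.4830 = 80.35 / 0.4830 ≈ 166.36
  x_3 = (0.0000·80 + 0.0000·50 + 0.6900·100) / 0.4830 = 69.00 / 0.4830 ≈ 142.86

x_3 = 142.86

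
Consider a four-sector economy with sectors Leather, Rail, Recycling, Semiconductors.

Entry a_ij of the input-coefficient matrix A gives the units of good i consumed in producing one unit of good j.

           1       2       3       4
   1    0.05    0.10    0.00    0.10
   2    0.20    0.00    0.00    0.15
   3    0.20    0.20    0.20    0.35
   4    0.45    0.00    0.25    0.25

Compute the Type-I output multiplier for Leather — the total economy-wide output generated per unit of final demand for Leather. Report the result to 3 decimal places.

m_1 = 3.418

I − A =
  [   0.95    -0.10     0.00    -0.10]
  [  -0.20     1.00     0.00    -0.15]
  [  -0.20    -0.20     0.80    -0.35]
  [  -0.45     0.00    -0.25     0.75]
Compute the cofactors C_ij = (−1)^(i+j)·(3×3 minor ij) of I−A; the adjugate is their transpose:
adj(I−A) = Cᵀ =
  [ 0.505000   0.056250   0.028750   0.092000]
  [ 0.164000   0.445875   0.040625   0.130000]
  [ 0.351000   0.164250   0.645750   0.381000]
  [ 0.420000   0.088500   0.232500   0.744000]
det(I−A) = Σ_j (I−A)_1j·C_1j = (0.95)(0.505000) + (-0.10)(0.164000) + (0.00)(0.351000) + (-0.10)(0.420000) = 0.42135
(I − A)⁻¹ = adj(I−A) / det(I−A) ≈
  [   1.1985     0.1335     0.0682     0.2183]
  [   0.3892     1.0582     0.0964     0.3085]
  [   0.8330     0.3898     1.5326     0.9042]
  [   0.9968     0.2100     0.5518     1.7658]
The output multiplier for sector j is the column-j sum of the Leontief inverse (I − A)⁻¹ = adj(I−A) / det(I−A).
Column 1 of adj(I−A): (0.505000, 0.164000, 0.351000, 0.420000); det(I−A) = 0.42135.
m_1 = (0.505000 + 0.164000 + 0.351000 + 0.420000) / 0.42135 = 1.44 / 0.42135 ≈ 3.418.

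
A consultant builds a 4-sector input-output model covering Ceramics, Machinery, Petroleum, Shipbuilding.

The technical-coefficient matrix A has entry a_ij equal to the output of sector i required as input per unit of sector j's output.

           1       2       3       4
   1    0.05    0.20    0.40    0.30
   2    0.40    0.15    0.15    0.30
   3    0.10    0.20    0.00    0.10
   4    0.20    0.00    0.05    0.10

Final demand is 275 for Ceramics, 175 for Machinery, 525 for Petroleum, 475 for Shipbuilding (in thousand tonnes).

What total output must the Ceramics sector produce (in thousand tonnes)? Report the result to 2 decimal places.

x_1 = 1244.64

I − A =
  [   0.95    -0.20    -0.40    -0.30]
  [  -0.40     0.85    -0.15    -0.30]
  [  -0.10    -0.20     1.00    -0.10]
  [  -0.20     0.00    -0.05     0.90]
Compute the cofactors C_ij = (−1)^(i+j)·(3×3 minor ij) of I−A; the adjugate is their transpose:
adj(I−A) = Cᵀ =
  [ 0.730750   0.254000   0.348750   0.367000]
  [ 0.436000   0.744750   0.307500   0.427750]
  [ 0.177500   0.181000   0.591750   0.185250]
  [ 0.172250   0.066500   0.110375   0.630000]
det(I−A) = Σ_j (I−A)_1j·C_1j = (0.95)(0.730750) + (-0.20)(0.436000) + (-0.40)(0.177500) + (-0.30)(0.172250) = 0.4843375
(I − A)⁻¹ = adj(I−A) / det(I−A) ≈
  [   1.5088     0.5244     0.7201     0.7577]
  [   0.9002     1.5377     0.6349     0.8832]
  [   0.3665     0.3737     1.2218     0.3825]
  [   0.3556     0.1373     0.2279     1.3007]
x = (I − A)⁻¹ d = adj(I−A)·d / det(I−A), with det(I−A) = 0.4843375:
  x_1 = (0.730750·275 + 0.254000·175 + 0.348750·525 + 0.367000·475) / 0.4843375 = 602.825 / 0.4843375 ≈ 1244.64
  x_2 = (0.436000·275 + 0.744750·175 + 0.307500·525 + 0.427750·475) / 0.4843375 = 614.85 / 0.4843375 ≈ 1269.47
  x_3 = (0.177500·275 + 0.181000·175 + 0.591750·525 + 0.185250·475) / 0.4843375 = 479.15 / 0.4843375 ≈ 989.29
  x_4 = (0.172250·275 + 0.066500·175 + 0.110375·525 + 0.630000·475) / 0.4843375 = 416.203125 / 0.4843375 ≈ 859.32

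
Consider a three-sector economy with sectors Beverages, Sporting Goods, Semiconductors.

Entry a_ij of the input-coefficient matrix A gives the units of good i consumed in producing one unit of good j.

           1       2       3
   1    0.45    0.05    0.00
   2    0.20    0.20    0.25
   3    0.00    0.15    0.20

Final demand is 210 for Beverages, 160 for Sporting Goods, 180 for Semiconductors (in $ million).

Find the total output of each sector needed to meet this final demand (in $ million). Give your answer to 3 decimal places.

x_1 = 418.013, x_2 = 398.145, x_3 = 299.652

I − A =
  [   0.55    -0.05     0.00]
  [  -0.20     0.80    -0.25]
  [   0.00    -0.15     0.80]
Cofactors of I−A, C_ij = (−1)^(i+j)·(minor ij) (rows/columns in the sector order above):
  C_11 = (0.80)(0.80) − (-0.25)(-0.15) = 0.6025
  C_12 = −[(-0.20)(0.80) − (-0.25)(0.00)] = 0.1600
  C_13 = (-0.20)(-0.15) − (0.80)(0.00) = 0.0300
  C_21 = −[(-0.05)(0.80) − (0.00)(-0.15)] = 0.0400
  C_22 = (0.55)(0.80) − (0.00)(0.00) = 0.4400
  C_23 = −[(0.55)(-0.15) − (-0.05)(0.00)] = 0.0825
  C_31 = (-0.05)(-0.25) − (0.00)(0.80) = 0.0125
  C_32 = −[(0.55)(-0.25) − (0.00)(-0.20)] = 0.1375
  C_33 = (0.55)(0.80) − (-0.05)(-0.20) = 0.4300
det(I−A) = Σ_j (I−A)_1j·C_1j = (0.55)(0.6025) + (-0.05)(0.1600) + (0.00)(0.0300) = 0.323375
adj(I−A) = Cᵀ =
  [ 0.6025   0.0400   0.0125]
  [ 0.1600   0.4400   0.1375]
  [ 0.0300   0.0825   0.4300]
(I − A)⁻¹ = adj(I−A) / det(I−A) ≈
  [   1.8632     0.1237     0.0387]
  [   0.4948     1.3606     0.4252]
  [   0.0928     0.2551     1.3297]
x = (I − A)⁻¹ d = adj(I−A)·d / det(I−A), with det(I−A) = 0.323375:
  x_1 = (0.6025·210 + 0.0400·160 + 0.0125·180) / 0.323375 = 135.175 / 0.323375 ≈ 418.013
  x_2 = (0.1600·210 + 0.4400·160 + 0.1375·180) / 0.323375 = 128.75 / 0.323375 ≈ 398.145
  x_3 = (0.0300·210 + 0.0825·160 + 0.4300·180) / 0.323375 = 96.90 / 0.323375 ≈ 299.652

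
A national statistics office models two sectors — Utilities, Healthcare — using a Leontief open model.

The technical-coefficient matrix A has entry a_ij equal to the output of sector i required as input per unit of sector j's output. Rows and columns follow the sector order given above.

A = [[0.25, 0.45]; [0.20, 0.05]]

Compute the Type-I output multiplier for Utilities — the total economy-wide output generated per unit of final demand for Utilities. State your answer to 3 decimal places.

I − A =
  [   0.75    -0.45]
  [  -0.20     0.95]
det(I−A) = (0.75)(0.95) − (-0.45)(-0.20) = 0.6225
adj(I−A) = [[0.95, 0.45], [0.20, 0.75]]
(I − A)⁻¹ = adj(I−A) / det(I−A) ≈
  [   1.5261     0.7229]
  [   0.3213     1.2048]
The output multiplier for sector j is the column-j sum of the Leontief inverse (I − A)⁻¹ = adj(I−A) / det(I−A).
Column 1 of adj(I−A): (0.95, 0.20); det(I−A) = 0.6225.
m_1 = (0.95 + 0.20) / 0.6225 = 1.15 / 0.6225 ≈ 1.847.

m_1 = 1.847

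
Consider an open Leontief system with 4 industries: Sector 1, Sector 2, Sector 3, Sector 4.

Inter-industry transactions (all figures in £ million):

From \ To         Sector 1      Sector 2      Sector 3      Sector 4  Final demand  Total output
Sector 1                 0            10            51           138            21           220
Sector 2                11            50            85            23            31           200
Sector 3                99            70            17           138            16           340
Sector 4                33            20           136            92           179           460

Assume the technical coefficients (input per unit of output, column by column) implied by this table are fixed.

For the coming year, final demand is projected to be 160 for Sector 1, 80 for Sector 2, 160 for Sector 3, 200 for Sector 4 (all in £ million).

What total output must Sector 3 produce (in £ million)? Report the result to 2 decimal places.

Technical coefficients a_ij = z_ij / X_j:
  a_11 = 0/220 = 0.00, a_21 = 11/220 = 0.05, a_31 = 99/220 = 0.45, a_41 = 33/220 = 0.15
  a_12 = 10/200 = 0.05, a_22 = 50/200 = 0.25, a_32 = 70/200 = 0.35, a_42 = 20/200 = 0.10
  a_13 = 51/340 = 0.15, a_23 = 85/340 = 0.25, a_33 = 17/340 = 0.05, a_43 = 136/340 = 0.40
  a_14 = 138/460 = 0.30, a_24 = 23/460 = 0.05, a_34 = 138/460 = 0.30, a_44 = 92/460 = 0.20
I − A =
  [   1.00    -0.05    -0.15    -0.30]
  [  -0.05     0.75    -0.25    -0.05]
  [  -0.45    -0.35     0.95    -0.30]
  [  -0.15    -0.10    -0.40     0.80]
Compute the cofactors C_ij = (−1)^(i+j)·(3×3 minor ij) of I−A; the adjugate is their transpose:
adj(I−A) = Cᵀ =
  [ 0.390750   0.149000   0.197750   0.230000]
  [ 0.149375   0.482500   0.221875   0.169375]
  [ 0.319625   0.328000   0.557375   0.349375]
  [ 0.251750   0.252250   0.343500   0.563750]
det(I−A) = Σ_j (I−A)_1j·C_1j = (1.00)(0.390750) + (-0.05)(0.149375) + (-0.15)(0.319625) + (-0.30)(0.251750) = 0.2598125
(I − A)⁻¹ = adj(I−A) / det(I−A) ≈
  [   1.5040     0.5735     0.7611     0.8853]
  [   0.5749     1.8571     0.8540     0.6519]
  [   1.2302     1.2624     2.1453     1.3447]
  [   0.9690     0.9709     1.3221     2.1698]
x = (I − A)⁻¹ d = adj(I−A)·d / det(I−A), with det(I−A) = 0.2598125:
  x_1 = (0.390750·160 + 0.149000·80 + 0.197750·160 + 0.230000·200) / 0.2598125 = 152.08 / 0.2598125 ≈ 585.35
  x_2 = (0.149375·160 + 0.482500·80 + 0.221875·160 + 0.169375·200) / 0.2598125 = 131.875 / 0.2598125 ≈ 507.58
  x_3 = (0.319625·160 + 0.328000·80 + 0.557375·160 + 0.349375·200) / 0.2598125 = 236.435 / 0.2598125 ≈ 910.02
  x_4 = (0.251750·160 + 0.252250·80 + 0.343500·160 + 0.563750·200) / 0.2598125 = 228.17 / 0.2598125 ≈ 878.21

x_3 = 910.02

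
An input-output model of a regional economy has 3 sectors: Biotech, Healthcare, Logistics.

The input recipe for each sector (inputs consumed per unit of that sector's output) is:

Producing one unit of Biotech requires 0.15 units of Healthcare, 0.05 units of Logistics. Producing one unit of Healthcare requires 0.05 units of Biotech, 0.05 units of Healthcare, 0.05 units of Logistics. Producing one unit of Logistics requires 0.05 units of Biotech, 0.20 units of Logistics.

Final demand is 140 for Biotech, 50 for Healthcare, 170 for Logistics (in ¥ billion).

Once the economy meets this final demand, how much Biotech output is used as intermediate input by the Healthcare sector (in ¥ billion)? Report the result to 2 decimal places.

I − A =
  [   1.00    -0.05    -0.05]
  [  -0.15     0.95     0.00]
  [  -0.05    -0.05     0.80]
Cofactors of I−A, C_ij = (−1)^(i+j)·(minor ij) (rows/columns in the sector order above):
  C_11 = (0.95)(0.80) − (0.00)(-0.05) = 0.7600
  C_12 = −[(-0.15)(0.80) − (0.00)(-0.05)] = 0.1200
  C_13 = (-0.15)(-0.05) − (0.95)(-0.05) = 0.0550
  C_21 = −[(-0.05)(0.80) − (-0.05)(-0.05)] = 0.0425
  C_22 = (1.00)(0.80) − (-0.05)(-0.05) = 0.7975
  C_23 = −[(1.00)(-0.05) − (-0.05)(-0.05)] = 0.0525
  C_31 = (-0.05)(0.00) − (-0.05)(0.95) = 0.0475
  C_32 = −[(1.00)(0.00) − (-0.05)(-0.15)] = 0.0075
  C_33 = (1.00)(0.95) − (-0.05)(-0.15) = 0.9425
det(I−A) = Σ_j (I−A)_1j·C_1j = (1.00)(0.7600) + (-0.05)(0.1200) + (-0.05)(0.0550) = 0.75125
adj(I−A) = Cᵀ =
  [ 0.7600   0.0425   0.0475]
  [ 0.1200   0.7975   0.0075]
  [ 0.0550   0.0525   0.9425]
(I − A)⁻¹ = adj(I−A) / det(I−A) ≈
  [   1.0116     0.0566     0.0632]
  [   0.1597     1.0616     0.0100]
  [   0.0732     0.0699     1.2546]
First solve x = (I − A)⁻¹ d = adj(I−A)·d / det(I−A); in particular x_H = (0.1200·140 + 0.7975·50 + 0.0075·170) / 0.75125 = 57.95 / 0.75125 ≈ 77.1381.
Intermediate flow from B to H: z_BH = a_BH · x_H = 0.05 × 57.95 / 0.75125 = 2.8975 / 0.75125 ≈ 3.86.

z_BH = 3.86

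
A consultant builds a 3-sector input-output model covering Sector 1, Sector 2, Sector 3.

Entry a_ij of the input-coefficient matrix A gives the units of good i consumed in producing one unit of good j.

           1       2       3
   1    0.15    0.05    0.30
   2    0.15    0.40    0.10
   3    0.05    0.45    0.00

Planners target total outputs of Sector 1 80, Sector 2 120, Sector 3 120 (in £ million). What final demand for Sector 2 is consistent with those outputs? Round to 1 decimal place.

d_2 = 48.0

I − A =
  [   0.85    -0.05    -0.30]
  [  -0.15     0.60    -0.10]
  [  -0.05    -0.45     1.00]
d = (I − A) x:
  d_1 = (+0.85)·80 + (-0.05)·120 + (-0.30)·120 = 26.0
  d_2 = (-0.15)·80 + (+0.60)·120 + (-0.10)·120 = 48.0
  d_3 = (-0.05)·80 + (-0.45)·120 + (+1.00)·120 = 62.0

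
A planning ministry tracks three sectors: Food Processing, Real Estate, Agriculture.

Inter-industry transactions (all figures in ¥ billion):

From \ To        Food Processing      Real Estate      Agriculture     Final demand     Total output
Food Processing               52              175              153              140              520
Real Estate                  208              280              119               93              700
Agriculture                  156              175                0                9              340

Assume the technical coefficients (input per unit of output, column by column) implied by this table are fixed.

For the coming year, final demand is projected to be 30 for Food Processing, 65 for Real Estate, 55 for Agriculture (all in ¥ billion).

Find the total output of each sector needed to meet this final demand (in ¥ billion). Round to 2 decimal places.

Technical coefficients a_ij = z_ij / X_j:
  a_11 = 52/520 = 0.10, a_21 = 208/520 = 0.40, a_31 = 156/520 = 0.30
  a_12 = 175/700 = 0.25, a_22 = 280/700 = 0.40, a_32 = 175/700 = 0.25
  a_13 = 153/340 = 0.45, a_23 = 119/340 = 0.35, a_33 = 0/340 = 0.00
I − A =
  [   0.90    -0.25    -0.45]
  [  -0.40     0.60    -0.35]
  [  -0.30    -0.25     1.00]
Cofactors of I−A, C_ij = (−1)^(i+j)·(minor ij) (rows/columns in the sector order above):
  C_11 = (0.60)(1.00) − (-0.35)(-0.25) = 0.5125
  C_12 = −[(-0.40)(1.00) − (-0.35)(-0.30)] = 0.5050
  C_13 = (-0.40)(-0.25) − (0.60)(-0.30) = 0.2800
  C_21 = −[(-0.25)(1.00) − (-0.45)(-0.25)] = 0.3625
  C_22 = (0.90)(1.00) − (-0.45)(-0.30) = 0.7650
  C_23 = −[(0.90)(-0.25) − (-0.25)(-0.30)] = 0.3000
  C_31 = (-0.25)(-0.35) − (-0.45)(0.60) = 0.3575
  C_32 = −[(0.90)(-0.35) − (-0.45)(-0.40)] = 0.4950
  C_33 = (0.90)(0.60) − (-0.25)(-0.40) = 0.4400
det(I−A) = Σ_j (I−A)_1j·C_1j = (0.90)(0.5125) + (-0.25)(0.5050) + (-0.45)(0.2800) = 0.2090
adj(I−A) = Cᵀ =
  [ 0.5125   0.3625   0.3575]
  [ 0.5050   0.7650   0.4950]
  [ 0.2800   0.3000   0.4400]
(I − A)⁻¹ = adj(I−A) / det(I−A) ≈
  [   2.4522     1.7344     1.7105]
  [   2.4163     3.6603     2.3684]
  [   1.3397     1.4354     2.1053]
x = (I − A)⁻¹ d = adj(I−A)·d / det(I−A), with det(I−A) = 0.2090:
  x_1 = (0.5125·30 + 0.3625·65 + 0.3575·55) / 0.2090 = 58.60 / 0.2090 ≈ 280.38
  x_2 = (0.5050·30 + 0.7650·65 + 0.4950·55) / 0.2090 = 92.10 / 0.2090 ≈ 440.67
  x_3 = (0.2800·30 + 0.3000·65 + 0.4400·55) / 0.2090 = 52.10 / 0.2090 ≈ 249.28

x_1 = 280.38, x_2 = 440.67, x_3 = 249.28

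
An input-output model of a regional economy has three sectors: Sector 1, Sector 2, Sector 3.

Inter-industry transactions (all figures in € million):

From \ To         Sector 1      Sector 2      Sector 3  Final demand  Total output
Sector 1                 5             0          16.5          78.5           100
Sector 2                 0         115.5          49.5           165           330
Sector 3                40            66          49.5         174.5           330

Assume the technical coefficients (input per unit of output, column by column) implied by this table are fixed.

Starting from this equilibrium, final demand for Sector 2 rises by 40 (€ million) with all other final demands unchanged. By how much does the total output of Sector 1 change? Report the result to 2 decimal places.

Δx_1 = 0.83

Technical coefficients a_ij = z_ij / X_j:
  a_11 = 5/100 = 0.05, a_21 = 0/100 = 0.00, a_31 = 40/100 = 0.40
  a_12 = 0/330 = 0.00, a_22 = 115.5/330 = 0.35, a_32 = 66/330 = 0.20
  a_13 = 16.5/330 = 0.05, a_23 = 49.5/330 = 0.15, a_33 = 49.5/330 = 0.15
I − A =
  [   0.95     0.00    -0.05]
  [   0.00     0.65    -0.15]
  [  -0.40    -0.20     0.85]
Cofactors of I−A, C_ij = (−1)^(i+j)·(minor ij) (rows/columns in the sector order above):
  C_11 = (0.65)(0.85) − (-0.15)(-0.20) = 0.5225
  C_12 = −[(0.00)(0.85) − (-0.15)(-0.40)] = 0.0600
  C_13 = (0.00)(-0.20) − (0.65)(-0.40) = 0.2600
  C_21 = −[(0.00)(0.85) − (-0.05)(-0.20)] = 0.0100
  C_22 = (0.95)(0.85) − (-0.05)(-0.40) = 0.7875
  C_23 = −[(0.95)(-0.20) − (0.00)(-0.40)] = 0.1900
  C_31 = (0.00)(-0.15) − (-0.05)(0.65) = 0.0325
  C_32 = −[(0.95)(-0.15) − (-0.05)(0.00)] = 0.1425
  C_33 = (0.95)(0.65) − (0.00)(0.00) = 0.6175
det(I−A) = Σ_j (I−A)_1j·C_1j = (0.95)(0.5225) + (0.00)(0.0600) + (-0.05)(0.2600) = 0.483375
adj(I−A) = Cᵀ =
  [ 0.5225   0.0100   0.0325]
  [ 0.0600   0.7875   0.1425]
  [ 0.2600   0.1900   0.6175]
(I − A)⁻¹ = adj(I−A) / det(I−A) ≈
  [   1.0809     0.0207     0.0672]
  [   0.1241     1.6292     0.2948]
  [   0.5379     0.3931     1.2775]
Δx = (I − A)⁻¹ Δd with Δd having +40 in the Sector 2 component and 0 elsewhere.
So Δx_1 = L_12 · (+40), where L_12 = adj(I−A)_12 / det(I−A) = 0.0100 / 0.483375.
Δx_1 = 0.0100 × (+40) / 0.483375 = 0.40 / 0.483375 ≈ 0.83.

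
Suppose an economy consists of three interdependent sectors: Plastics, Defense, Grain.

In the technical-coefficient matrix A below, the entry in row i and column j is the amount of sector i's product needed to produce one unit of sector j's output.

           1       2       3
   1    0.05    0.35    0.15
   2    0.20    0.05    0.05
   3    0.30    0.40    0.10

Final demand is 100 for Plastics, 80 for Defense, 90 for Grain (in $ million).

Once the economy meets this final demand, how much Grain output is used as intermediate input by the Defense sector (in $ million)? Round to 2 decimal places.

z_32 = 54.47

I − A =
  [   0.95    -0.35    -0.15]
  [  -0.20     0.95    -0.05]
  [  -0.30    -0.40     0.90]
Cofactors of I−A, C_ij = (−1)^(i+j)·(minor ij) (rows/columns in the sector order above):
  C_11 = (0.95)(0.90) − (-0.05)(-0.40) = 0.8350
  C_12 = −[(-0.20)(0.90) − (-0.05)(-0.30)] = 0.1950
  C_13 = (-0.20)(-0.40) − (0.95)(-0.30) = 0.3650
  C_21 = −[(-0.35)(0.90) − (-0.15)(-0.40)] = 0.3750
  C_22 = (0.95)(0.90) − (-0.15)(-0.30) = 0.8100
  C_23 = −[(0.95)(-0.40) − (-0.35)(-0.30)] = 0.4850
  C_31 = (-0.35)(-0.05) − (-0.15)(0.95) = 0.1600
  C_32 = −[(0.95)(-0.05) − (-0.15)(-0.20)] = 0.0775
  C_33 = (0.95)(0.95) − (-0.35)(-0.20) = 0.8325
det(I−A) = Σ_j (I−A)_1j·C_1j = (0.95)(0.8350) + (-0.35)(0.1950) + (-0.15)(0.3650) = 0.67025
adj(I−A) = Cᵀ =
  [ 0.8350   0.3750   0.1600]
  [ 0.1950   0.8100   0.0775]
  [ 0.3650   0.4850   0.8325]
(I − A)⁻¹ = adj(I−A) / det(I−A) ≈
  [   1.2458     0.5595     0.2387]
  [   0.2909     1.2085     0.1156]
  [   0.5446     0.7236     1.2421]
First solve x = (I − A)⁻¹ d = adj(I−A)·d / det(I−A); in particular x_2 = (0.1950·100 + 0.8100·80 + 0.0775·90) / 0.67025 = 91.275 / 0.67025 ≈ 136.1805.
Intermediate flow from 3 to 2: z_32 = a_32 · x_2 = 0.40 × 91.275 / 0.67025 = 36.51 / 0.67025 ≈ 54.47.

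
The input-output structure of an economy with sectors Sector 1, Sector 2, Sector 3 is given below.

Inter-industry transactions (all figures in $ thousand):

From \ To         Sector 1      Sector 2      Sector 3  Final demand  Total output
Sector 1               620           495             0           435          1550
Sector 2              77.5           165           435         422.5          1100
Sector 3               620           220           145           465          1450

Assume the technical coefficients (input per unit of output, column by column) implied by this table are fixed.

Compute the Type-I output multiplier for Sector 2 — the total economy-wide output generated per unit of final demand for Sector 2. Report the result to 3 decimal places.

m_2 = 3.570

Technical coefficients a_ij = z_ij / X_j:
  a_11 = 620/1550 = 0.40, a_21 = 77.5/1550 = 0.05, a_31 = 620/1550 = 0.40
  a_12 = 495/1100 = 0.45, a_22 = 165/1100 = 0.15, a_32 = 220/1100 = 0.20
  a_13 = 0/1450 = 0.00, a_23 = 435/1450 = 0.30, a_33 = 145/1450 = 0.10
I − A =
  [   0.60    -0.45     0.00]
  [  -0.05     0.85    -0.30]
  [  -0.40    -0.20     0.90]
Cofactors of I−A, C_ij = (−1)^(i+j)·(minor ij) (rows/columns in the sector order above):
  C_11 = (0.85)(0.90) − (-0.30)(-0.20) = 0.7050
  C_12 = −[(-0.05)(0.90) − (-0.30)(-0.40)] = 0.1650
  C_13 = (-0.05)(-0.20) − (0.85)(-0.40) = 0.3500
  C_21 = −[(-0.45)(0.90) − (0.00)(-0.20)] = 0.4050
  C_22 = (0.60)(0.90) − (0.00)(-0.40) = 0.5400
  C_23 = −[(0.60)(-0.20) − (-0.45)(-0.40)] = 0.3000
  C_31 = (-0.45)(-0.30) − (0.00)(0.85) = 0.1350
  C_32 = −[(0.60)(-0.30) − (0.00)(-0.05)] = 0.1800
  C_33 = (0.60)(0.85) − (-0.45)(-0.05) = 0.4875
det(I−A) = Σ_j (I−A)_1j·C_1j = (0.60)(0.7050) + (-0.45)(0.1650) + (0.00)(0.3500) = 0.34875
adj(I−A) = Cᵀ =
  [ 0.7050   0.4050   0.1350]
  [ 0.1650   0.5400   0.1800]
  [ 0.3500   0.3000   0.4875]
(I − A)⁻¹ = adj(I−A) / det(I−A) ≈
  [   2.0215     1.1613     0.3871]
  [   0.4731     1.5484     0.5161]
  [   1.0036     0.8602     1.3978]
The output multiplier for sector j is the column-j sum of the Leontief inverse (I − A)⁻¹ = adj(I−A) / det(I−A).
Column 2 of adj(I−A): (0.4050, 0.5400, 0.3000); det(I−A) = 0.34875.
m_2 = (0.4050 + 0.5400 + 0.3000) / 0.34875 = 1.245 / 0.34875 ≈ 3.570.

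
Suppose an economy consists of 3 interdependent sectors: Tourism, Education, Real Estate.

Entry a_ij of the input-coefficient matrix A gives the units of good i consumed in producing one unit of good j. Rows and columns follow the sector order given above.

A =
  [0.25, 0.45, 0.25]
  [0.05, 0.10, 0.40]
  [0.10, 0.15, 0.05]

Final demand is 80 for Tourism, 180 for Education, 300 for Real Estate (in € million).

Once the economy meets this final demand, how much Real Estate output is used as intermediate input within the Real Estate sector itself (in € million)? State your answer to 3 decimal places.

I − A =
  [   0.75    -0.45    -0.25]
  [  -0.05     0.90    -0.40]
  [  -0.10    -0.15     0.95]
Cofactors of I−A, C_ij = (−1)^(i+j)·(minor ij) (rows/columns in the sector order above):
  C_11 = (0.90)(0.95) − (-0.40)(-0.15) = 0.7950
  C_12 = −[(-0.05)(0.95) − (-0.40)(-0.10)] = 0.0875
  C_13 = (-0.05)(-0.15) − (0.90)(-0.10) = 0.0975
  C_21 = −[(-0.45)(0.95) − (-0.25)(-0.15)] = 0.4650
  C_22 = (0.75)(0.95) − (-0.25)(-0.10) = 0.6875
  C_23 = −[(0.75)(-0.15) − (-0.45)(-0.10)] = 0.1575
  C_31 = (-0.45)(-0.40) − (-0.25)(0.90) = 0.4050
  C_32 = −[(0.75)(-0.40) − (-0.25)(-0.05)] = 0.3125
  C_33 = (0.75)(0.90) − (-0.45)(-0.05) = 0.6525
det(I−A) = Σ_j (I−A)_1j·C_1j = (0.75)(0.7950) + (-0.45)(0.0875) + (-0.25)(0.0975) = 0.5325
adj(I−A) = Cᵀ =
  [ 0.7950   0.4650   0.4050]
  [ 0.0875   0.6875   0.3125]
  [ 0.0975   0.1575   0.6525]
(I − A)⁻¹ = adj(I−A) / det(I−A) ≈
  [   1.4930     0.8732     0.7606]
  [   0.1643     1.2911     0.5869]
  [   0.1831     0.2958     1.2254]
First solve x = (I − A)⁻¹ d = adj(I−A)·d / det(I−A); in particular x_R = (0.0975·80 + 0.1575·180 + 0.6525·300) / 0.5325 = 231.90 / 0.5325 ≈ 435.49296.
Intermediate flow from R to R: z_RR = a_RR · x_R = 0.05 × 231.90 / 0.5325 = 11.595 / 0.5325 ≈ 21.775.

z_RR = 21.775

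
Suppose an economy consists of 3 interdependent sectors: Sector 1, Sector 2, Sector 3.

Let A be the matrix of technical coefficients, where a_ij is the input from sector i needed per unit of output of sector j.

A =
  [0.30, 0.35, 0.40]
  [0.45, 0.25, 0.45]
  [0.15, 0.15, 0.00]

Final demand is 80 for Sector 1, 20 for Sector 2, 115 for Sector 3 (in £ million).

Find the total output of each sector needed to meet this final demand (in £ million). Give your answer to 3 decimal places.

I − A =
  [   0.70    -0.35    -0.40]
  [  -0.45     0.75    -0.45]
  [  -0.15    -0.15     1.00]
Cofactors of I−A, C_ij = (−1)^(i+j)·(minor ij) (rows/columns in the sector order above):
  C_11 = (0.75)(1.00) − (-0.45)(-0.15) = 0.6825
  C_12 = −[(-0.45)(1.00) − (-0.45)(-0.15)] = 0.5175
  C_13 = (-0.45)(-0.15) − (0.75)(-0.15) = 0.1800
  C_21 = −[(-0.35)(1.00) − (-0.40)(-0.15)] = 0.4100
  C_22 = (0.70)(1.00) − (-0.40)(-0.15) = 0.6400
  C_23 = −[(0.70)(-0.15) − (-0.35)(-0.15)] = 0.1575
  C_31 = (-0.35)(-0.45) − (-0.40)(0.75) = 0.4575
  C_32 = −[(0.70)(-0.45) − (-0.40)(-0.45)] = 0.4950
  C_33 = (0.70)(0.75) − (-0.35)(-0.45) = 0.3675
det(I−A) = Σ_j (I−A)_1j·C_1j = (0.70)(0.6825) + (-0.35)(0.5175) + (-0.40)(0.1800) = 0.224625
adj(I−A) = Cᵀ =
  [ 0.6825   0.4100   0.4575]
  [ 0.5175   0.6400   0.4950]
  [ 0.1800   0.1575   0.3675]
(I − A)⁻¹ = adj(I−A) / det(I−A) ≈
  [   3.0384     1.8253     2.0367]
  [   2.3038     2.8492     2.2037]
  [   0.8013     0.7012     1.6361]
x = (I − A)⁻¹ d = adj(I−A)·d / det(I−A), with det(I−A) = 0.224625:
  x_1 = (0.6825·80 + 0.4100·20 + 0.4575·115) / 0.224625 = 115.4125 / 0.224625 ≈ 513.801
  x_2 = (0.5175·80 + 0.6400·20 + 0.4950·115) / 0.224625 = 111.125 / 0.224625 ≈ 494.713
  x_3 = (0.1800·80 + 0.1575·20 + 0.3675·115) / 0.224625 = 59.8125 / 0.224625 ≈ 266.277

x_1 = 513.801, x_2 = 494.713, x_3 = 266.277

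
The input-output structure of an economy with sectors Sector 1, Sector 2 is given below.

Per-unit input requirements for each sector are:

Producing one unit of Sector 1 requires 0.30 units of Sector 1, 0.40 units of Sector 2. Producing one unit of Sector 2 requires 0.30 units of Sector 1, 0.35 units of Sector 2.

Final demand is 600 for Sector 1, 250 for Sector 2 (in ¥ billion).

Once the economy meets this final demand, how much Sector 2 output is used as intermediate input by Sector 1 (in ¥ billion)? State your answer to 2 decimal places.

I − A =
  [   0.70    -0.30]
  [  -0.40     0.65]
det(I−A) = (0.70)(0.65) − (-0.30)(-0.40) = 0.3350
adj(I−A) = [[0.65, 0.30], [0.40, 0.70]]
(I − A)⁻¹ = adj(I−A) / det(I−A) ≈
  [   1.9403     0.8955]
  [   1.1940     2.0896]
First solve x = (I − A)⁻¹ d = adj(I−A)·d / det(I−A); in particular x_1 = (0.65·600 + 0.30·250) / 0.3350 = 465.00 / 0.3350 ≈ 1388.0597.
Intermediate flow from 2 to 1: z_21 = a_21 · x_1 = 0.40 × 465.00 / 0.3350 = 186.00 / 0.3350 ≈ 555.22.

z_21 = 555.22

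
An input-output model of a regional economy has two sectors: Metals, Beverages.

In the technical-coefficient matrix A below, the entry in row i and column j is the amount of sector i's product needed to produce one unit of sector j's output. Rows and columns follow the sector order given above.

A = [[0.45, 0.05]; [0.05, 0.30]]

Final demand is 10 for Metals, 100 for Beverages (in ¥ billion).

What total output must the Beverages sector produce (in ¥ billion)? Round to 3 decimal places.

I − A =
  [   0.55    -0.05]
  [  -0.05     0.70]
det(I−A) = (0.55)(0.70) − (-0.05)(-0.05) = 0.3825
adj(I−A) = [[0.70, 0.05], [0.05, 0.55]]
(I − A)⁻¹ = adj(I−A) / det(I−A) ≈
  [   1.8301     0.1307]
  [   0.1307     1.4379]
x = (I − A)⁻¹ d = adj(I−A)·d / det(I−A), with det(I−A) = 0.3825:
  x_M = (0.70·10 + 0.05·100) / 0.3825 = 12.00 / 0.3825 ≈ 31.373
  x_B = (0.05·10 + 0.55·100) / 0.3825 = 55.50 / 0.3825 ≈ 145.098

x_B = 145.098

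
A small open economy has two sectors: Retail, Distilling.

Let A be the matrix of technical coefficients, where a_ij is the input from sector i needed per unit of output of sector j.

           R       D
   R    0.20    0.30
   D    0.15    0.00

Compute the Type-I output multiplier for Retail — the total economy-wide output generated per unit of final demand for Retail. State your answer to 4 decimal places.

I − A =
  [   0.80    -0.30]
  [  -0.15     1.00]
det(I−A) = (0.80)(1.00) − (-0.30)(-0.15) = 0.7550
adj(I−A) = [[1.00, 0.30], [0.15, 0.80]]
(I − A)⁻¹ = adj(I−A) / det(I−A) ≈
  [   1.32450     0.39735]
  [   0.19868     1.05960]
The output multiplier for sector j is the column-j sum of the Leontief inverse (I − A)⁻¹ = adj(I−A) / det(I−A).
Column R of adj(I−A): (1.00, 0.15); det(I−A) = 0.7550.
m_R = (1.00 + 0.15) / 0.7550 = 1.15 / 0.7550 ≈ 1.5232.

m_R = 1.5232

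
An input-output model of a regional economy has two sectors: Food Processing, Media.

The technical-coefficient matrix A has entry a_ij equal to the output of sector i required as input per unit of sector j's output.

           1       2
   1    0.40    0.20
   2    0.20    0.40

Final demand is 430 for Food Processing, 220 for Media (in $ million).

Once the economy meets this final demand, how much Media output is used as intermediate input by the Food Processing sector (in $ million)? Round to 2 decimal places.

I − A =
  [   0.60    -0.20]
  [  -0.20     0.60]
det(I−A) = (0.60)(0.60) − (-0.20)(-0.20) = 0.3200
adj(I−A) = [[0.60, 0.20], [0.20, 0.60]]
(I − A)⁻¹ = adj(I−A) / det(I−A) ≈
  [   1.8750     0.6250]
  [   0.6250     1.8750]
First solve x = (I − A)⁻¹ d = adj(I−A)·d / det(I−A); in particular x_1 = (0.60·430 + 0.20·220) / 0.3200 = 302.00 / 0.3200 = 943.7500.
Intermediate flow from 2 to 1: z_21 = a_21 · x_1 = 0.20 × 302.00 / 0.3200 = 60.40 / 0.3200 = 188.75.

z_21 = 188.75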